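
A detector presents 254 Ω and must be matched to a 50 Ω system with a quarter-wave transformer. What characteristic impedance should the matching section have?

Z_qwt ≈ 113 Ω

Z_qwt = √(Z_0·R_L) = √(50 × 254) = √12700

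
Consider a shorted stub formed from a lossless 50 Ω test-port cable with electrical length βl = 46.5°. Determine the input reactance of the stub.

X_in ≈ 52.7 Ω (inductive)

tan(βl) = 1.05
For a shorted stub, Z_in = jZ_0·tan(βl)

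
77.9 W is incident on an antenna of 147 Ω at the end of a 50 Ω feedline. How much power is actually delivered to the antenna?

Γ = (147 − 50)/(147 + 50) = 0.492
|Γ|² = 0.242
P_refl = |Γ|²·P_inc = 18.9 W, P_del = (1 − |Γ|²)·P_inc = 59 W

P_delivered ≈ 59 W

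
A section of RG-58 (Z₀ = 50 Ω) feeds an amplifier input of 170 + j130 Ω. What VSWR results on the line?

Γ = (Z_L − Z_0)/(Z_L + Z_0) = (120 + j130)/(220 + j130)
|Γ| = 177/256 = 0.692
VSWR = (1 + |Γ|)/(1 − |Γ|) = 1.69/0.308

VSWR ≈ 5.5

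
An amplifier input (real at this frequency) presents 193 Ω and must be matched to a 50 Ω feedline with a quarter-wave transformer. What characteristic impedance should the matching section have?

Z_qwt ≈ 98.2 Ω

Z_qwt = √(Z_0·R_L) = √(50 × 193) = √9650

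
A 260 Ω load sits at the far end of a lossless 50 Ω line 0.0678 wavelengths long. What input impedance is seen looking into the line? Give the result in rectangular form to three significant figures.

βl = 2π × 0.0678 = 24.4°
tan(βl) = tan(24.4°) = 0.454
Z_in = Z_0·(Z_L + jZ_0·tanβl)/(Z_0 + jZ_L·tanβl)
     = 50·(260 + j22.7)/(50 + j118)

Z_in ≈ 47.7 − j90 Ω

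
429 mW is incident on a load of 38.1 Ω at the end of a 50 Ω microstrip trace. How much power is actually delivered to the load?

Γ = (38.1 − 50)/(38.1 + 50) = -0.135
|Γ|² = 0.0182
P_refl = |Γ|²·P_inc = 7.83 mW, P_del = (1 − |Γ|²)·P_inc = 421 mW

P_delivered ≈ 421 mW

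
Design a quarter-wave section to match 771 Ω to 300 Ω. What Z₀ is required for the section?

Z_qwt ≈ 481 Ω

Z_qwt = √(Z_0·R_L) = √(300 × 771) = √231300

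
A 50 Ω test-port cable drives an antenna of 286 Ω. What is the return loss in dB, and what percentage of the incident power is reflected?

Γ = (286 − 50)/(286 + 50) = 0.702
RL = −20·log₁₀(0.702) = 3.07 dB
P_refl/P_inc = |Γ|² = 0.493

RL ≈ 3.07 dB; 49.3% of incident power reflected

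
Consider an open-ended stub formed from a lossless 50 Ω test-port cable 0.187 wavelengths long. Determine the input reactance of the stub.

βl = 2π × 0.187 = 67.3°
tan(βl) = 2.39
For an open-ended stub, Z_in = −jZ_0·cot(βl) = −jZ_0/tan(βl)

X_in ≈ -20.9 Ω (capacitive)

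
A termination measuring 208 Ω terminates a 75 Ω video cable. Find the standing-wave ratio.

Γ = (208 − 75)/(208 + 75) = 0.47
VSWR = (1 + 0.47)/(1 − 0.47)

VSWR ≈ 2.77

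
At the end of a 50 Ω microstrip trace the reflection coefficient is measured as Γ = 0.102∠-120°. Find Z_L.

Z_L ≈ 44.5 − j7.94 Ω

Z_L = Z_0·(1 + Γ)/(1 − Γ) = 50·(0.949 − j0.0883)/(1.05 + j0.0883)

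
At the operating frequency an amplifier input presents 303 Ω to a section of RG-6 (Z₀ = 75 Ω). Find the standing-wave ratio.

Γ = (303 − 75)/(303 + 75) = 0.603
VSWR = (1 + 0.603)/(1 − 0.603)

VSWR ≈ 4.04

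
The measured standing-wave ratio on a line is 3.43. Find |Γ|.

|Γ| = (S − 1)/(S + 1) = (3.43 − 1)/(3.43 + 1) = 2.43/4.43

|Γ| ≈ 0.549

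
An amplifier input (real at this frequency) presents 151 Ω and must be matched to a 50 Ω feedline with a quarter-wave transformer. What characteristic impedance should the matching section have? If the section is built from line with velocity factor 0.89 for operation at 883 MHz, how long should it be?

Z_qwt = √(Z_0·R_L) = √(50 × 151) = √7550
λ = 0.89·c/f = 0.302 m, so l = λ/4 = 0.0756 m

Z_qwt ≈ 86.9 Ω; length ≈ 7.56 cm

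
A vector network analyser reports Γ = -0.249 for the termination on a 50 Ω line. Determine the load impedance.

Z_L = Z_0·(1 + Γ)/(1 − Γ) = 50·(0.751)/(1.25)

Z_L ≈ 30.1 Ω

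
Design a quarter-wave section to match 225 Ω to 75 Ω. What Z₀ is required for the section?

Z_qwt ≈ 130 Ω

Z_qwt = √(Z_0·R_L) = √(75 × 225) = √16880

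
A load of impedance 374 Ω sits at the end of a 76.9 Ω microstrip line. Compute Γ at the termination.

Γ = 0.659

Γ = (Z_L − Z_0)/(Z_L + Z_0) = (374 − 76.9)/(374 + 76.9) = 297.1/450.9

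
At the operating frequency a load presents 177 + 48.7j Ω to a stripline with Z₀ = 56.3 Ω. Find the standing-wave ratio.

VSWR ≈ 3.41

Γ = (Z_L − Z_0)/(Z_L + Z_0) = (120.7 + j48.7)/(233.3 + j48.7)
|Γ| = 130/238 = 0.546
VSWR = (1 + |Γ|)/(1 − |Γ|) = 1.55/0.454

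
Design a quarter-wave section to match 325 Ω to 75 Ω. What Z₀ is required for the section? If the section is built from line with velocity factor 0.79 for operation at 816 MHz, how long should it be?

Z_qwt = √(Z_0·R_L) = √(75 × 325) = √24380
λ = 0.79·c/f = 0.29 m, so l = λ/4 = 0.0726 m

Z_qwt ≈ 156 Ω; length ≈ 7.26 cm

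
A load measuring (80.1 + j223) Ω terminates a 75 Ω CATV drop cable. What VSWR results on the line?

VSWR ≈ 10.2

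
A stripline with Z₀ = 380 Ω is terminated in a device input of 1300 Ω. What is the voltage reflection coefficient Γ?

Γ = 0.548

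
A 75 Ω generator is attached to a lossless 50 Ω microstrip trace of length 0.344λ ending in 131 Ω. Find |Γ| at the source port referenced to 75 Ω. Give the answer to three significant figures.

|Γ| ≈ 0.535

βl = 2π × 0.344 = 124°
tan(βl) = -1.49
Z_in = Z_0·(Z_L + jZ_0·tanβl)/(Z_0 + jZ_L·tanβl) = 26 + j26.9 Ω
Γ_s = (Z_in − Z_s)/(Z_in + Z_s) = (-49 + j26.9)/(101 + j26.9), |Γ_s| = 0.535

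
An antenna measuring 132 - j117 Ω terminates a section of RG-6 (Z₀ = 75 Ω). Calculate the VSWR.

VSWR ≈ 3.42

Γ = (Z_L − Z_0)/(Z_L + Z_0) = (57 − j117)/(207 − j117)
|Γ| = 130/238 = 0.547
VSWR = (1 + |Γ|)/(1 − |Γ|) = 1.55/0.453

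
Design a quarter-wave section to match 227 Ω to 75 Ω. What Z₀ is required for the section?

Z_qwt ≈ 130 Ω

Z_qwt = √(Z_0·R_L) = √(75 × 227) = √17020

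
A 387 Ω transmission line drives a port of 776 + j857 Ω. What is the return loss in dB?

Γ = (389 + j857)/(1163 + j857), |Γ| = 0.651
RL = −20·log₁₀|Γ| = −20·log₁₀(0.651)

RL ≈ 3.72 dB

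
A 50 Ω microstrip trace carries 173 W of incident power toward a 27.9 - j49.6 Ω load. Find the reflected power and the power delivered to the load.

P_reflected ≈ 59.8 W; P_delivered ≈ 113 W

|Γ| = |(-22.1 − j49.6)/(77.9 − j49.6)| = 0.588
|Γ|² = 0.346
P_refl = |Γ|²·P_inc = 59.8 W, P_del = (1 − |Γ|²)·P_inc = 113 W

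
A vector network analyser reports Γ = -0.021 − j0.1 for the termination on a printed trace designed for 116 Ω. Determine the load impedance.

Z_L = Z_0·(1 + Γ)/(1 − Γ) = 116·(0.979 − j0.1)/(1.02 + j0.1)

Z_L ≈ 109 − j22 Ω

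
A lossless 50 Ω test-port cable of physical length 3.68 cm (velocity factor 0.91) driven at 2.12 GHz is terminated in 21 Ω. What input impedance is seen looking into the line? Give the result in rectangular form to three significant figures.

Z_in ≈ 96.6 − j41.2 Ω

λ = v/f = 0.91·c / 2.12 GHz = 0.129 m
βl = 2π·l/λ = 2π × 0.286 = 103°
tan(βl) = tan(103°) = -4.37
Z_in = Z_0·(Z_L + jZ_0·tanβl)/(Z_0 + jZ_L·tanβl)
     = 50·(21 − j219)/(50 − j91.9)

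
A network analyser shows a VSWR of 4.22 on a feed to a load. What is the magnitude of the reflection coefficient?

|Γ| = (S − 1)/(S + 1) = (4.22 − 1)/(4.22 + 1) = 3.22/5.22

|Γ| ≈ 0.617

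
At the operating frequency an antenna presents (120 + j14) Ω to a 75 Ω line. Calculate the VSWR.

Γ = (Z_L − Z_0)/(Z_L + Z_0) = (45 + j14)/(195 + j14)
|Γ| = 47.1/196 = 0.241
VSWR = (1 + |Γ|)/(1 − |Γ|) = 1.24/0.759

VSWR ≈ 1.64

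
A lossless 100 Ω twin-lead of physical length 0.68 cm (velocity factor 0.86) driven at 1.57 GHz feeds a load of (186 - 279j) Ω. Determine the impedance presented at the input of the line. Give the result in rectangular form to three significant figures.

Z_in ≈ 60.7 − j162 Ω

λ = v/f = 0.86·c / 1.57 GHz = 0.164 m
βl = 2π·l/λ = 2π × 0.0414 = 14.9°
tan(βl) = tan(14.9°) = 0.266
Z_in = Z_0·(Z_L + jZ_0·tanβl)/(Z_0 + jZ_L·tanβl)
     = 100·(186 − j252)/(174 + j49.5)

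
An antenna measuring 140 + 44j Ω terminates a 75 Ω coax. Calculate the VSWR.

VSWR ≈ 2.11

Γ = (Z_L − Z_0)/(Z_L + Z_0) = (65 + j44)/(215 + j44)
|Γ| = 78.5/219 = 0.358
VSWR = (1 + |Γ|)/(1 − |Γ|) = 1.36/0.642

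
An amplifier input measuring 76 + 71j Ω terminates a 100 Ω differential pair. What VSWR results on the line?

VSWR ≈ 2.31

Γ = (Z_L − Z_0)/(Z_L + Z_0) = (-24 + j71)/(176 + j71)
|Γ| = 74.9/190 = 0.395
VSWR = (1 + |Γ|)/(1 − |Γ|) = 1.39/0.605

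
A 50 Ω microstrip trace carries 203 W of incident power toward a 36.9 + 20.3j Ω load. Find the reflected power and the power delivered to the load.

P_reflected ≈ 14.9 W; P_delivered ≈ 188 W

|Γ| = |(-13.1 + j20.3)/(86.9 + j20.3)| = 0.271
|Γ|² = 0.0733
P_refl = |Γ|²·P_inc = 14.9 W, P_del = (1 − |Γ|²)·P_inc = 188 W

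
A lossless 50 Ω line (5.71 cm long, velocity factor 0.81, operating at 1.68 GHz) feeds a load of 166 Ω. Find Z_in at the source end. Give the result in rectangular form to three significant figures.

Z_in ≈ 34.7 + j50.8 Ω

λ = v/f = 0.81·c / 1.68 GHz = 0.145 m
βl = 2π·l/λ = 2π × 0.395 = 142°
tan(βl) = tan(142°) = -0.778
Z_in = Z_0·(Z_L + jZ_0·tanβl)/(Z_0 + jZ_L·tanβl)
     = 50·(166 − j38.9)/(50 − j129)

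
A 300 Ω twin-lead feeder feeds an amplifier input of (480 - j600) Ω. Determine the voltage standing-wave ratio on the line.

VSWR ≈ 4.5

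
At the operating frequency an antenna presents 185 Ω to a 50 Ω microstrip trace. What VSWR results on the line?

For a purely resistive load, VSWR = R_L/Z_0 or Z_0/R_L (whichever > 1) = 185/50

VSWR ≈ 3.7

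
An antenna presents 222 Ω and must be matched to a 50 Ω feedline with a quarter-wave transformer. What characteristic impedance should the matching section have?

Z_qwt ≈ 105 Ω

Z_qwt = √(Z_0·R_L) = √(50 × 222) = √11100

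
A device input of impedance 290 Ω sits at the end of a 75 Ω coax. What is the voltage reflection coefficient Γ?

Γ = 0.589

Γ = (Z_L − Z_0)/(Z_L + Z_0) = (290 − 75)/(290 + 75) = 215/365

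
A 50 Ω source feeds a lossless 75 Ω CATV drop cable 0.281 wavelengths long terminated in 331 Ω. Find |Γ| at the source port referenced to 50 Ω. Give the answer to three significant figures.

βl = 2π × 0.281 = 101°
tan(βl) = -5.07
Z_in = Z_0·(Z_L + jZ_0·tanβl)/(Z_0 + jZ_L·tanβl) = 17.6 + j14 Ω
Γ_s = (Z_in − Z_s)/(Z_in + Z_s) = (-32.4 + j14)/(67.6 + j14), |Γ_s| = 0.511

|Γ| ≈ 0.511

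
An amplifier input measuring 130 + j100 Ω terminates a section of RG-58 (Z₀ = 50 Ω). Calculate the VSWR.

VSWR ≈ 4.29

Γ = (Z_L − Z_0)/(Z_L + Z_0) = (80 + j100)/(180 + j100)
|Γ| = 128/206 = 0.622
VSWR = (1 + |Γ|)/(1 − |Γ|) = 1.62/0.378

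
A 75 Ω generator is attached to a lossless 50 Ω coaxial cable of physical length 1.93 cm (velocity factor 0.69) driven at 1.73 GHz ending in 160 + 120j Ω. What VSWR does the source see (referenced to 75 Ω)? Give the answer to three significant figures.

VSWR ≈ 5.88

λ = v/f = 0.69·c / 1.73 GHz = 0.12 m
βl = 2π·l/λ = 2π × 0.161 = 58.1°
tan(βl) = 1.6
Z_in = Z_0·(Z_L + jZ_0·tanβl)/(Z_0 + jZ_L·tanβl) = 16.6 − j40.4 Ω
Γ_s = (Z_in − Z_s)/(Z_in + Z_s) = (-58.4 − j40.4)/(91.6 − j40.4), |Γ_s| = 0.709
VSWR = (1 + |Γ_s|)/(1 − |Γ_s|)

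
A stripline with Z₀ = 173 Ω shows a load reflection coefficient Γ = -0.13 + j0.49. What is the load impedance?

Z_L ≈ 84.7 + j112 Ω

Z_L = Z_0·(1 + Γ)/(1 − Γ) = 173·(0.87 + j0.49)/(1.13 − j0.49)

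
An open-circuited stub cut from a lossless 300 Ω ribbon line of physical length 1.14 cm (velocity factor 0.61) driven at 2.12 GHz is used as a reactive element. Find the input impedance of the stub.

Z_in ≈ −j274 Ω

λ = v/f = 0.61·c / 2.12 GHz = 0.0863 m
βl = 2π·l/λ = 2π × 0.132 = 47.5°
tan(βl) = 1.09
For an open-circuited stub, Z_in = −jZ_0·cot(βl) = −jZ_0/tan(βl)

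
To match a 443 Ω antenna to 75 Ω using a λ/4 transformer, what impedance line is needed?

Z_qwt ≈ 182 Ω

Z_qwt = √(Z_0·R_L) = √(75 × 443) = √33220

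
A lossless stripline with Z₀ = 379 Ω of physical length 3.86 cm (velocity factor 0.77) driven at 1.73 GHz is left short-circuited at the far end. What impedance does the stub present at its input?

Z_in ≈ −j1510 Ω

λ = v/f = 0.77·c / 1.73 GHz = 0.134 m
βl = 2π·l/λ = 2π × 0.289 = 104°
tan(βl) = -3.99
For a short-circuited stub, Z_in = jZ_0·tan(βl)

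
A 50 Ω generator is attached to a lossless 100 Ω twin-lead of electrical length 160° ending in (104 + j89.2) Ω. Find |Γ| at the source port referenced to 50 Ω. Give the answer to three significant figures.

|Γ| ≈ 0.467

tan(βl) = -0.364
Z_in = Z_0·(Z_L + jZ_0·tanβl)/(Z_0 + jZ_L·tanβl) = 62.1 + j57.6 Ω
Γ_s = (Z_in − Z_s)/(Z_in + Z_s) = (12.1 + j57.6)/(112 + j57.6), |Γ_s| = 0.467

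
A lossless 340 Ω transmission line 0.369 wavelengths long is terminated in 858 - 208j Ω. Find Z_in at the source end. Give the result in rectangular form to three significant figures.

βl = 2π × 0.369 = 133°
tan(βl) = tan(133°) = -1.08
Z_in = Z_0·(Z_L + jZ_0·tanβl)/(Z_0 + jZ_L·tanβl)
     = 340·(858 − j575)/(116 − j925)

Z_in ≈ 247 + j284 Ω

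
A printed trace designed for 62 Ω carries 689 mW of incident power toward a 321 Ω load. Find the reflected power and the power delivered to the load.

P_reflected ≈ 315 mW; P_delivered ≈ 374 mW

Γ = (321 − 62)/(321 + 62) = 0.676
|Γ|² = 0.457
P_refl = |Γ|²·P_inc = 315 mW, P_del = (1 − |Γ|²)·P_inc = 374 mW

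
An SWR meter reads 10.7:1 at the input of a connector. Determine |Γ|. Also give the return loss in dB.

|Γ| ≈ 0.829; return loss ≈ 1.63 dB

|Γ| = (S − 1)/(S + 1) = (10.7 − 1)/(10.7 + 1) = 9.7/11.7
RL = −20·log₁₀|Γ| = −20·log₁₀(0.829)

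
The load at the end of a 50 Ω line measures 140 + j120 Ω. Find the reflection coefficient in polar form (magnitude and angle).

Γ ≈ 0.667 ∠ 20.9°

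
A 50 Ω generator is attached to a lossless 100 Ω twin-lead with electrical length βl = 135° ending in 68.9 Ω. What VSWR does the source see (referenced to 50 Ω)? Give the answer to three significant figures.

tan(βl) = -1
Z_in = Z_0·(Z_L + jZ_0·tanβl)/(Z_0 + jZ_L·tanβl) = 93.4 − j35.6 Ω
Γ_s = (Z_in − Z_s)/(Z_in + Z_s) = (43.4 − j35.6)/(143 − j35.6), |Γ_s| = 0.38
VSWR = (1 + |Γ_s|)/(1 − |Γ_s|)

VSWR ≈ 2.23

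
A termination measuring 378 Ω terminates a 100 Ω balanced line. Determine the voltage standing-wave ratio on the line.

Γ = (378 − 100)/(378 + 100) = 0.582
VSWR = (1 + 0.582)/(1 − 0.582)

VSWR ≈ 3.78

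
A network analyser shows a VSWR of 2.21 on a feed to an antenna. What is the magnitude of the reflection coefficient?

|Γ| ≈ 0.377

|Γ| = (S − 1)/(S + 1) = (2.21 − 1)/(2.21 + 1) = 1.21/3.21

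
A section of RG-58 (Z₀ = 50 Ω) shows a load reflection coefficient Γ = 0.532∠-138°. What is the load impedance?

Z_L ≈ 17.3 − j17.2 Ω

Z_L = Z_0·(1 + Γ)/(1 − Γ) = 50·(0.605 − j0.356)/(1.4 + j0.356)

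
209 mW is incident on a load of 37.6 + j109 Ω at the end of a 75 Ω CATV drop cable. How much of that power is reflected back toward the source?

|Γ| = |(-37.4 + j109)/(112.6 + j109)| = 0.735
|Γ|² = 0.541
P_refl = |Γ|²·P_inc = 113 mW, P_del = (1 − |Γ|²)·P_inc = 96 mW

P_reflected ≈ 113 mW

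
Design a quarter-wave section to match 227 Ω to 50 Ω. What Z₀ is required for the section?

Z_qwt = √(Z_0·R_L) = √(50 × 227) = √11350

Z_qwt ≈ 107 Ω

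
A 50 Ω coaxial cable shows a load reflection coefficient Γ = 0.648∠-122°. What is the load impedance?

Z_L = Z_0·(1 + Γ)/(1 − Γ) = 50·(0.657 − j0.55)/(1.34 + j0.55)

Z_L ≈ 13.8 − j26.1 Ω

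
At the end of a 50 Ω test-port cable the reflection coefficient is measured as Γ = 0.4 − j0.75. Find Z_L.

Z_L = Z_0·(1 + Γ)/(1 − Γ) = 50·(1.4 − j0.75)/(0.6 + j0.75)

Z_L ≈ 15 − j81.3 Ω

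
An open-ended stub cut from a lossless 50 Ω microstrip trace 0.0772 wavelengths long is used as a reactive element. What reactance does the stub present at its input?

X_in ≈ -94.9 Ω (capacitive)

βl = 2π × 0.0772 = 27.8°
tan(βl) = 0.527
For an open-ended stub, Z_in = −jZ_0·cot(βl) = −jZ_0/tan(βl)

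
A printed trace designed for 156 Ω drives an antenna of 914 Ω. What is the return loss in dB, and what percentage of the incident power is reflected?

Γ = (914 − 156)/(914 + 156) = 0.708
RL = −20·log₁₀(0.708) = 2.99 dB
P_refl/P_inc = |Γ|² = 0.502

RL ≈ 2.99 dB; 50.2% of incident power reflected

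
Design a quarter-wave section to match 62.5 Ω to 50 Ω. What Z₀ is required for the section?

Z_qwt = √(Z_0·R_L) = √(50 × 62.5) = √3125

Z_qwt ≈ 55.9 Ω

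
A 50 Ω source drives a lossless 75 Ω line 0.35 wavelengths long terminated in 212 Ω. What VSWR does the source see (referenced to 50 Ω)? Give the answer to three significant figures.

βl = 2π × 0.35 = 126°
tan(βl) = -1.38
Z_in = Z_0·(Z_L + jZ_0·tanβl)/(Z_0 + jZ_L·tanβl) = 38 + j44.7 Ω
Γ_s = (Z_in − Z_s)/(Z_in + Z_s) = (-12 + j44.7)/(88 + j44.7), |Γ_s| = 0.469
VSWR = (1 + |Γ_s|)/(1 − |Γ_s|)

VSWR ≈ 2.77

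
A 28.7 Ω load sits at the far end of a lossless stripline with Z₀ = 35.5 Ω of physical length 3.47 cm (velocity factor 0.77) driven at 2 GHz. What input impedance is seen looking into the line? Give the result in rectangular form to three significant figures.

Z_in ≈ 41.8 − j5.3 Ω

λ = v/f = 0.77·c / 2 GHz = 0.116 m
βl = 2π·l/λ = 2π × 0.3 = 108°
tan(βl) = tan(108°) = -3.05
Z_in = Z_0·(Z_L + jZ_0·tanβl)/(Z_0 + jZ_L·tanβl)
     = 35.5·(28.7 − j108)/(35.5 − j87.5)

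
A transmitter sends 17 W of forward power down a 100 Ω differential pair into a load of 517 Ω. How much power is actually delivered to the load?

Γ = (517 − 100)/(517 + 100) = 0.676
|Γ|² = 0.457
P_refl = |Γ|²·P_inc = 7.77 W, P_del = (1 − |Γ|²)·P_inc = 9.23 W

P_delivered ≈ 9.23 W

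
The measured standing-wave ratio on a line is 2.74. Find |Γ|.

|Γ| = (S − 1)/(S + 1) = (2.74 − 1)/(2.74 + 1) = 1.74/3.74

|Γ| ≈ 0.465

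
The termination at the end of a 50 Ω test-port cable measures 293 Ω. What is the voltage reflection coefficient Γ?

Γ = (Z_L − Z_0)/(Z_L + Z_0) = (293 − 50)/(293 + 50) = 243/343

Γ = 0.708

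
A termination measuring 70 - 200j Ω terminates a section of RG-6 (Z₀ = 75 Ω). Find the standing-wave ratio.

Γ = (Z_L − Z_0)/(Z_L + Z_0) = (-5 − j200)/(145 − j200)
|Γ| = 200/247 = 0.81
VSWR = (1 + |Γ|)/(1 − |Γ|) = 1.81/0.19

VSWR ≈ 9.52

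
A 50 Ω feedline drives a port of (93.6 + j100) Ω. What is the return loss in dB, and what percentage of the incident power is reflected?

Γ = (43.6 + j100)/(143.6 + j100), |Γ| = 0.623
RL = −20·log₁₀(0.623) = 4.1 dB
P_refl/P_inc = |Γ|² = 0.389

RL ≈ 4.1 dB; 38.9% of incident power reflected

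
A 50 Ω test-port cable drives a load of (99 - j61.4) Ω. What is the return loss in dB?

Γ = (49 − j61.4)/(149 − j61.4), |Γ| = 0.487
RL = −20·log₁₀|Γ| = −20·log₁₀(0.487)

RL ≈ 6.24 dB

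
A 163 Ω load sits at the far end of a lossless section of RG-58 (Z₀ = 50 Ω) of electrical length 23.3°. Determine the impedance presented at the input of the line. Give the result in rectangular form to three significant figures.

Z_in ≈ 65 − j69.8 Ω

tan(βl) = tan(23.3°) = 0.431
Z_in = Z_0·(Z_L + jZ_0·tanβl)/(Z_0 + jZ_L·tanβl)
     = 50·(163 + j21.5)/(50 + j70.2)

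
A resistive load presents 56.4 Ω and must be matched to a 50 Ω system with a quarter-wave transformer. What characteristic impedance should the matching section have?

Z_qwt = √(Z_0·R_L) = √(50 × 56.4) = √2820

Z_qwt ≈ 53.1 Ω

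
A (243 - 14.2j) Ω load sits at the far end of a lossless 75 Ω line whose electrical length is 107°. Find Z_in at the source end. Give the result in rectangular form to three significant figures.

tan(βl) = tan(107°) = -3.27
Z_in = Z_0·(Z_L + jZ_0·tanβl)/(Z_0 + jZ_L·tanβl)
     = 75·(243 − j260)/(28.6 − j795)

Z_in ≈ 25.3 + j22 Ω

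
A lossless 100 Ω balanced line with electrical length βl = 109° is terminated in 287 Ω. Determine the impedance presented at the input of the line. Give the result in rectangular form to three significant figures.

tan(βl) = tan(109°) = -2.9
Z_in = Z_0·(Z_L + jZ_0·tanβl)/(Z_0 + jZ_L·tanβl)
     = 100·(287 − j290)/(100 − j834)

Z_in ≈ 38.4 + j29.8 Ω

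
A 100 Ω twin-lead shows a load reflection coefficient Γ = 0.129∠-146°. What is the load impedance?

Z_L = Z_0·(1 + Γ)/(1 − Γ) = 100·(0.893 − j0.0721)/(1.11 + j0.0721)

Z_L ≈ 79.9 − j11.7 Ω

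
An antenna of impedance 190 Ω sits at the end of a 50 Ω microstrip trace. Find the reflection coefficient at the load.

Γ = (Z_L − Z_0)/(Z_L + Z_0) = (190 − 50)/(190 + 50) = 140/240

Γ = 0.583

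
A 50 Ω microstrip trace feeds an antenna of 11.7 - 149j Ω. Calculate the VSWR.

Γ = (Z_L − Z_0)/(Z_L + Z_0) = (-38.3 − j149)/(61.7 − j149)
|Γ| = 154/161 = 0.954
VSWR = (1 + |Γ|)/(1 − |Γ|) = 1.95/0.046

VSWR ≈ 42.4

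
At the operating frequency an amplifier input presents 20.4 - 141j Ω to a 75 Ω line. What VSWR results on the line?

Γ = (Z_L − Z_0)/(Z_L + Z_0) = (-54.6 − j141)/(95.4 − j141)
|Γ| = 151/170 = 0.888
VSWR = (1 + |Γ|)/(1 − |Γ|) = 1.89/0.112

VSWR ≈ 16.9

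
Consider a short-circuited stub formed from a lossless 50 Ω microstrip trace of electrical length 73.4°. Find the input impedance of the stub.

Z_in ≈ +j168 Ω

tan(βl) = 3.35
For a short-circuited stub, Z_in = jZ_0·tan(βl)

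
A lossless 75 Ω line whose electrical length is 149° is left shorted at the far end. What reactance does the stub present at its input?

X_in ≈ -45.1 Ω (capacitive)

tan(βl) = -0.601
For a shorted stub, Z_in = jZ_0·tan(βl)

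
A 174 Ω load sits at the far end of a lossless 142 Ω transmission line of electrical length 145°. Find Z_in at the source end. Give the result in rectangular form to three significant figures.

tan(βl) = tan(145°) = -0.7
Z_in = Z_0·(Z_L + jZ_0·tanβl)/(Z_0 + jZ_L·tanβl)
     = 142·(174 − j99.4)/(142 − j122)

Z_in ≈ 149 + j28.7 Ω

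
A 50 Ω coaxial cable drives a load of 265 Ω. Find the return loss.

Γ = (265 − 50)/(265 + 50) = 0.683
RL = −20·log₁₀|Γ| = −20·log₁₀(0.683)

RL ≈ 3.32 dB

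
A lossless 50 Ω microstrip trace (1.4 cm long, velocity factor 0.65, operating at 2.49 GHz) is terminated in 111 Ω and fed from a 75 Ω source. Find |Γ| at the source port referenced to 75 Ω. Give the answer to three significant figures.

|Γ| ≈ 0.503

λ = v/f = 0.65·c / 2.49 GHz = 0.0783 m
βl = 2π·l/λ = 2π × 0.179 = 64.4°
tan(βl) = 2.08
Z_in = Z_0·(Z_L + jZ_0·tanβl)/(Z_0 + jZ_L·tanβl) = 26.5 − j18.3 Ω
Γ_s = (Z_in − Z_s)/(Z_in + Z_s) = (-48.5 − j18.3)/(101 − j18.3), |Γ_s| = 0.503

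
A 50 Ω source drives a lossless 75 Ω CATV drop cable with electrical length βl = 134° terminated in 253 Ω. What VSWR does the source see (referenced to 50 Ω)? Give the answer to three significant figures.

tan(βl) = -1.04
Z_in = Z_0·(Z_L + jZ_0·tanβl)/(Z_0 + jZ_L·tanβl) = 39.7 + j61.1 Ω
Γ_s = (Z_in − Z_s)/(Z_in + Z_s) = (-10.3 + j61.1)/(89.7 + j61.1), |Γ_s| = 0.571
VSWR = (1 + |Γ_s|)/(1 − |Γ_s|)

VSWR ≈ 3.66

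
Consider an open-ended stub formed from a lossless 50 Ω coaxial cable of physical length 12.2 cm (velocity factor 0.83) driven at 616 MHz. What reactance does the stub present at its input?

λ = v/f = 0.83·c / 616 MHz = 0.404 m
βl = 2π·l/λ = 2π × 0.302 = 109°
tan(βl) = -2.96
For an open-ended stub, Z_in = −jZ_0·cot(βl) = −jZ_0/tan(βl)

X_in ≈ 16.9 Ω (inductive)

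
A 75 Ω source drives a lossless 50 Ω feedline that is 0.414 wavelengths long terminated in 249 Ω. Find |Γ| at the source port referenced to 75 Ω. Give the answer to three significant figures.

|Γ| ≈ 0.633

βl = 2π × 0.414 = 149°
tan(βl) = -0.6
Z_in = Z_0·(Z_L + jZ_0·tanβl)/(Z_0 + jZ_L·tanβl) = 34.1 + j71.9 Ω
Γ_s = (Z_in − Z_s)/(Z_in + Z_s) = (-40.9 + j71.9)/(109 + j71.9), |Γ_s| = 0.633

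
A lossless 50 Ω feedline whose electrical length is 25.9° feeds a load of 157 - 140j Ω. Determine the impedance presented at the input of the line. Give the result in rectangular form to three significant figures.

tan(βl) = tan(25.9°) = 0.486
Z_in = Z_0·(Z_L + jZ_0·tanβl)/(Z_0 + jZ_L·tanβl)
     = 50·(157 − j116)/(118 + j76.2)

Z_in ≈ 24.6 − j64.9 Ω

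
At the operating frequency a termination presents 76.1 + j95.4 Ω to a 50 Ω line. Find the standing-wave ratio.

Γ = (Z_L − Z_0)/(Z_L + Z_0) = (26.1 + j95.4)/(126.1 + j95.4)
|Γ| = 98.9/158 = 0.626
VSWR = (1 + |Γ|)/(1 − |Γ|) = 1.63/0.374

VSWR ≈ 4.34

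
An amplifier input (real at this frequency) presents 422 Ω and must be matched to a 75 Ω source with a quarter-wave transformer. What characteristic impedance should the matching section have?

Z_qwt = √(Z_0·R_L) = √(75 × 422) = √31650

Z_qwt ≈ 178 Ω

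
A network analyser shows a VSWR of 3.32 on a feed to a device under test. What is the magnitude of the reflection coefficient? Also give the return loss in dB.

|Γ| = (S − 1)/(S + 1) = (3.32 − 1)/(3.32 + 1) = 2.32/4.32
RL = −20·log₁₀|Γ| = −20·log₁₀(0.537)

|Γ| ≈ 0.537; return loss ≈ 5.4 dB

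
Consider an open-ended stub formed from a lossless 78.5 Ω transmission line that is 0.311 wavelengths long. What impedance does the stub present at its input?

βl = 2π × 0.311 = 112°
tan(βl) = -2.48
For an open-ended stub, Z_in = −jZ_0·cot(βl) = −jZ_0/tan(βl)

Z_in ≈ +j31.7 Ω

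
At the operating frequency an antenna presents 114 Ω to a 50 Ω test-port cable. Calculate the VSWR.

VSWR ≈ 2.28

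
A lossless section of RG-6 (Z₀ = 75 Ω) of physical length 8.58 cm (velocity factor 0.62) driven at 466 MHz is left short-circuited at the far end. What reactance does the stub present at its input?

λ = v/f = 0.62·c / 466 MHz = 0.399 m
βl = 2π·l/λ = 2π × 0.215 = 77.4°
tan(βl) = 4.47
For a short-circuited stub, Z_in = jZ_0·tan(βl)

X_in ≈ 335 Ω (inductive)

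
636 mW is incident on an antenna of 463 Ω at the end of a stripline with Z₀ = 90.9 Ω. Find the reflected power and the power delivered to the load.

P_reflected ≈ 287 mW; P_delivered ≈ 349 mW

Γ = (463 − 90.9)/(463 + 90.9) = 0.672
|Γ|² = 0.451
P_refl = |Γ|²·P_inc = 287 mW, P_del = (1 − |Γ|²)·P_inc = 349 mW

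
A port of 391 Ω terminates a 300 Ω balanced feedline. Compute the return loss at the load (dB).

Γ = (391 − 300)/(391 + 300) = 0.132
RL = −20·log₁₀|Γ| = −20·log₁₀(0.132)

RL ≈ 17.6 dB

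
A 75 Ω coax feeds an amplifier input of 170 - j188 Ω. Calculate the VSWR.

VSWR ≈ 5.29

Γ = (Z_L − Z_0)/(Z_L + Z_0) = (95 − j188)/(245 − j188)
|Γ| = 211/309 = 0.682
VSWR = (1 + |Γ|)/(1 − |Γ|) = 1.68/0.318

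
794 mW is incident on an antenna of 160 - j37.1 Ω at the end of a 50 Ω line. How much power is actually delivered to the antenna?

|Γ| = |(110 − j37.1)/(210 − j37.1)| = 0.544
|Γ|² = 0.296
P_refl = |Γ|²·P_inc = 235 mW, P_del = (1 − |Γ|²)·P_inc = 559 mW

P_delivered ≈ 559 mW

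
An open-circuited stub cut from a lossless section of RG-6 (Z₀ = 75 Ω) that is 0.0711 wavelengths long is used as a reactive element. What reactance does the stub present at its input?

βl = 2π × 0.0711 = 25.6°
tan(βl) = 0.479
For an open-circuited stub, Z_in = −jZ_0·cot(βl) = −jZ_0/tan(βl)

X_in ≈ -157 Ω (capacitive)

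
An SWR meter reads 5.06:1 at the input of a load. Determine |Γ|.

|Γ| ≈ 0.67

|Γ| = (S − 1)/(S + 1) = (5.06 − 1)/(5.06 + 1) = 4.06/6.06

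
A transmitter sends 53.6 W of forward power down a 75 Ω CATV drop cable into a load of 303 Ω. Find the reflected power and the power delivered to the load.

Γ = (303 − 75)/(303 + 75) = 0.603
|Γ|² = 0.364
P_refl = |Γ|²·P_inc = 19.5 W, P_del = (1 − |Γ|²)·P_inc = 34.1 W

P_reflected ≈ 19.5 W; P_delivered ≈ 34.1 W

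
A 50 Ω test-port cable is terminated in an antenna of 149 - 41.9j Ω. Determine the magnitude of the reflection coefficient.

|Γ| ≈ 0.529

Γ = (Z_L − Z_0)/(Z_L + Z_0) = (99 − j41.9)/(199 − j41.9)
|Γ| = 108/203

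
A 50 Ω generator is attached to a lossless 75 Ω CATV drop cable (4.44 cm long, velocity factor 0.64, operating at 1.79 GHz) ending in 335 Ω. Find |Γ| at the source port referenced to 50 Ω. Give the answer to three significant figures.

|Γ| ≈ 0.703

λ = v/f = 0.64·c / 1.79 GHz = 0.107 m
βl = 2π·l/λ = 2π × 0.414 = 149°
tan(βl) = -0.6
Z_in = Z_0·(Z_L + jZ_0·tanβl)/(Z_0 + jZ_L·tanβl) = 55.6 + j104 Ω
Γ_s = (Z_in − Z_s)/(Z_in + Z_s) = (5.63 + j104)/(106 + j104), |Γ_s| = 0.703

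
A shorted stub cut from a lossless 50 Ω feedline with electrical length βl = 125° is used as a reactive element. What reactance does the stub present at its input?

tan(βl) = -1.43
For a shorted stub, Z_in = jZ_0·tan(βl)

X_in ≈ -71.4 Ω (capacitive)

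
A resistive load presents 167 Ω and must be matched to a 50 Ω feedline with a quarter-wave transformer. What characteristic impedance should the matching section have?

Z_qwt ≈ 91.4 Ω

Z_qwt = √(Z_0·R_L) = √(50 × 167) = √8350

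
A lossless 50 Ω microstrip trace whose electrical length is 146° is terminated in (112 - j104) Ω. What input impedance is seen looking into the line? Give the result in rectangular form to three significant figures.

tan(βl) = tan(146°) = -0.675
Z_in = Z_0·(Z_L + jZ_0·tanβl)/(Z_0 + jZ_L·tanβl)
     = 50·(112 − j138)/(-20.1 − j75.5)

Z_in ≈ 66.6 + j91.9 Ω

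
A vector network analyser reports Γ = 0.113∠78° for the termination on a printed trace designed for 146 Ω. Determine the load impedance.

Z_L = Z_0·(1 + Γ)/(1 − Γ) = 146·(1.02 + j0.111)/(0.977 − j0.111)

Z_L ≈ 149 + j33.4 Ω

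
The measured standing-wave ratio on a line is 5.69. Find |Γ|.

|Γ| = (S − 1)/(S + 1) = (5.69 − 1)/(5.69 + 1) = 4.69/6.69

|Γ| ≈ 0.701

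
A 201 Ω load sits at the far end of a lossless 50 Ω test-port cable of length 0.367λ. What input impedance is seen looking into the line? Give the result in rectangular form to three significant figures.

Z_in ≈ 21.5 + j40.4 Ω

βl = 2π × 0.367 = 132°
tan(βl) = tan(132°) = -1.11
Z_in = Z_0·(Z_L + jZ_0·tanβl)/(Z_0 + jZ_L·tanβl)
     = 50·(201 − j55.3)/(50 − j222)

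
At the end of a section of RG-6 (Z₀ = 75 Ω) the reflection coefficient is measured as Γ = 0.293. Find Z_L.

Z_L = Z_0·(1 + Γ)/(1 − Γ) = 75·(1.29)/(0.707)

Z_L ≈ 137 Ω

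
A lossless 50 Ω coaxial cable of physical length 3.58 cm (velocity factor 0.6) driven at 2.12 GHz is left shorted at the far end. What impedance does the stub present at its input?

λ = v/f = 0.6·c / 2.12 GHz = 0.0849 m
βl = 2π·l/λ = 2π × 0.422 = 152°
tan(βl) = -0.536
For a shorted stub, Z_in = jZ_0·tan(βl)

Z_in ≈ −j26.8 Ω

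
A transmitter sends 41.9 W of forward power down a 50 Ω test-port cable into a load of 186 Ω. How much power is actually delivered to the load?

Γ = (186 − 50)/(186 + 50) = 0.576
|Γ|² = 0.332
P_refl = |Γ|²·P_inc = 13.9 W, P_del = (1 − |Γ|²)·P_inc = 28 W

P_delivered ≈ 28 W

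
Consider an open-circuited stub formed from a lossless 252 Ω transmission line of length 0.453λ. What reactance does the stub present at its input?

X_in ≈ 828 Ω (inductive)

βl = 2π × 0.453 = 163°
tan(βl) = -0.304
For an open-circuited stub, Z_in = −jZ_0·cot(βl) = −jZ_0/tan(βl)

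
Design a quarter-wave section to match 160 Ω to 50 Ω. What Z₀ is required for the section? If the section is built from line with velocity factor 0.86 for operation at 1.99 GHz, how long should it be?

Z_qwt = √(Z_0·R_L) = √(50 × 160) = √8000
λ = 0.86·c/f = 0.13 m, so l = λ/4 = 0.0324 m

Z_qwt ≈ 89.4 Ω; length ≈ 3.24 cm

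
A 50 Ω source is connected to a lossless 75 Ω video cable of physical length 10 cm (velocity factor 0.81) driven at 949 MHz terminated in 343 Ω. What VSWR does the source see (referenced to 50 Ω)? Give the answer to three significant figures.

λ = v/f = 0.81·c / 949 MHz = 0.256 m
βl = 2π·l/λ = 2π × 0.391 = 141°
tan(βl) = -0.822
Z_in = Z_0·(Z_L + jZ_0·tanβl)/(Z_0 + jZ_L·tanβl) = 38 + j81.2 Ω
Γ_s = (Z_in − Z_s)/(Z_in + Z_s) = (-12 + j81.2)/(88 + j81.2), |Γ_s| = 0.685
VSWR = (1 + |Γ_s|)/(1 − |Γ_s|)

VSWR ≈ 5.36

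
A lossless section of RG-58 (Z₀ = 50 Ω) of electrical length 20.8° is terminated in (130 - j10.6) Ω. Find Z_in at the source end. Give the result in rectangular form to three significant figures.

Z_in ≈ 69.4 − j55.7 Ω

tan(βl) = tan(20.8°) = 0.38
Z_in = Z_0·(Z_L + jZ_0·tanβl)/(Z_0 + jZ_L·tanβl)
     = 50·(130 + j8.39)/(54 + j49.4)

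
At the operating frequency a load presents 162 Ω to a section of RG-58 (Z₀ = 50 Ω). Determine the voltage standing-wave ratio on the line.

Γ = (162 − 50)/(162 + 50) = 0.528
VSWR = (1 + 0.528)/(1 − 0.528)

VSWR ≈ 3.24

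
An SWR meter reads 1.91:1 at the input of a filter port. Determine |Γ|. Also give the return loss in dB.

|Γ| = (S − 1)/(S + 1) = (1.91 − 1)/(1.91 + 1) = 0.91/2.91
RL = −20·log₁₀|Γ| = −20·log₁₀(0.313)

|Γ| ≈ 0.313; return loss ≈ 10.1 dB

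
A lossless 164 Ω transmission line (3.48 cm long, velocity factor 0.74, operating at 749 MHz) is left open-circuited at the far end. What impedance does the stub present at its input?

Z_in ≈ −j180 Ω

λ = v/f = 0.74·c / 749 MHz = 0.296 m
βl = 2π·l/λ = 2π × 0.117 = 42.3°
tan(βl) = 0.909
For an open-circuited stub, Z_in = −jZ_0·cot(βl) = −jZ_0/tan(βl)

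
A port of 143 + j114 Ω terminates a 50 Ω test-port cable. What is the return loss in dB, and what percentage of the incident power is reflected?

Γ = (93 + j114)/(193 + j114), |Γ| = 0.656
RL = −20·log₁₀(0.656) = 3.66 dB
P_refl/P_inc = |Γ|² = 0.431

RL ≈ 3.66 dB; 43.1% of incident power reflected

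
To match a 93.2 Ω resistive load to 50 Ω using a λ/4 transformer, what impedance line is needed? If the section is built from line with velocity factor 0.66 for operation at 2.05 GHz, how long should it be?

Z_qwt = √(Z_0·R_L) = √(50 × 93.2) = √4660
λ = 0.66·c/f = 0.0966 m, so l = λ/4 = 0.0241 m

Z_qwt ≈ 68.3 Ω; length ≈ 2.41 cm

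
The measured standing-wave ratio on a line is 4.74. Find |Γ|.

|Γ| ≈ 0.652

|Γ| = (S − 1)/(S + 1) = (4.74 − 1)/(4.74 + 1) = 3.74/5.74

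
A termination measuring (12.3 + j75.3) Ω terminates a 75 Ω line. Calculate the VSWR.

Γ = (Z_L − Z_0)/(Z_L + Z_0) = (-62.7 + j75.3)/(87.3 + j75.3)
|Γ| = 98/115 = 0.85
VSWR = (1 + |Γ|)/(1 − |Γ|) = 1.85/0.15

VSWR ≈ 12.3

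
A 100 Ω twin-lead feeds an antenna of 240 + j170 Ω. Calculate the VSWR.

VSWR ≈ 3.75

Γ = (Z_L − Z_0)/(Z_L + Z_0) = (140 + j170)/(340 + j170)
|Γ| = 220/380 = 0.579
VSWR = (1 + |Γ|)/(1 − |Γ|) = 1.58/0.421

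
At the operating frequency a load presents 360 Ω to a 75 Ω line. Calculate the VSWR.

For a purely resistive load, VSWR = R_L/Z_0 or Z_0/R_L (whichever > 1) = 360/75

VSWR ≈ 4.8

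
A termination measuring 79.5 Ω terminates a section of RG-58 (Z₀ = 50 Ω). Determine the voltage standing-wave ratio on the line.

VSWR ≈ 1.59

Γ = (79.5 − 50)/(79.5 + 50) = 0.228
VSWR = (1 + 0.228)/(1 − 0.228)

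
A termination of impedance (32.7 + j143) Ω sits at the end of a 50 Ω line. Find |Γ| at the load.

Γ = (Z_L − Z_0)/(Z_L + Z_0) = (-17.3 + j143)/(82.7 + j143)
|Γ| = 144/165

|Γ| ≈ 0.872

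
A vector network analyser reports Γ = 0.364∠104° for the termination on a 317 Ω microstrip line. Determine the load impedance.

Z_L = Z_0·(1 + Γ)/(1 − Γ) = 317·(0.912 + j0.353)/(1.09 − j0.353)

Z_L ≈ 210 + j171 Ω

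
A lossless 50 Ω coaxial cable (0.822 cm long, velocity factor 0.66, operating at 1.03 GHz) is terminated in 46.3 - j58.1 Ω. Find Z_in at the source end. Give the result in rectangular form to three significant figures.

λ = v/f = 0.66·c / 1.03 GHz = 0.192 m
βl = 2π·l/λ = 2π × 0.0428 = 15.4°
tan(βl) = tan(15.4°) = 0.275
Z_in = Z_0·(Z_L + jZ_0·tanβl)/(Z_0 + jZ_L·tanβl)
     = 50·(46.3 − j44.3)/(66 + j12.7)

Z_in ≈ 27.6 − j38.9 Ω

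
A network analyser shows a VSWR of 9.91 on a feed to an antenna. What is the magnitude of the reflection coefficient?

|Γ| = (S − 1)/(S + 1) = (9.91 − 1)/(9.91 + 1) = 8.91/10.9

|Γ| ≈ 0.817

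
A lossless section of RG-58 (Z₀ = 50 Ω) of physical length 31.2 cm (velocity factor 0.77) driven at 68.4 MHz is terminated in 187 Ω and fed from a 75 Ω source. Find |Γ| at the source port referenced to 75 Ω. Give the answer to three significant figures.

|Γ| ≈ 0.553

λ = v/f = 0.77·c / 68.4 MHz = 3.38 m
βl = 2π·l/λ = 2π × 0.0924 = 33.3°
tan(βl) = 0.656
Z_in = Z_0·(Z_L + jZ_0·tanβl)/(Z_0 + jZ_L·tanβl) = 38.1 − j60.7 Ω
Γ_s = (Z_in − Z_s)/(Z_in + Z_s) = (-36.9 − j60.7)/(113 − j60.7), |Γ_s| = 0.553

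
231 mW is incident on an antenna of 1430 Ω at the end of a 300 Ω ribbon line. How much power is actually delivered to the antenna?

Γ = (1430 − 300)/(1430 + 300) = 0.653
|Γ|² = 0.427
P_refl = |Γ|²·P_inc = 98.6 mW, P_del = (1 − |Γ|²)·P_inc = 132 mW

P_delivered ≈ 132 mW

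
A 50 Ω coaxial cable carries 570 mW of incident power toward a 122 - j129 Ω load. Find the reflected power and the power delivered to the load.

|Γ| = |(72 − j129)/(172 − j129)| = 0.687
|Γ|² = 0.472
P_refl = |Γ|²·P_inc = 269 mW, P_del = (1 − |Γ|²)·P_inc = 301 mW

P_reflected ≈ 269 mW; P_delivered ≈ 301 mW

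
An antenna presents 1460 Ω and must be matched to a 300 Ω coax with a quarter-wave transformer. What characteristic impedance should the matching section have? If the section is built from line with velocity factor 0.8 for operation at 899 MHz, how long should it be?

Z_qwt = √(Z_0·R_L) = √(300 × 1460) = √438000
λ = 0.8·c/f = 0.267 m, so l = λ/4 = 0.0667 m

Z_qwt ≈ 662 Ω; length ≈ 6.67 cm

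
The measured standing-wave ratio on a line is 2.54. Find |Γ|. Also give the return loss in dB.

|Γ| ≈ 0.435; return loss ≈ 7.23 dB

|Γ| = (S − 1)/(S + 1) = (2.54 − 1)/(2.54 + 1) = 1.54/3.54
RL = −20·log₁₀|Γ| = −20·log₁₀(0.435)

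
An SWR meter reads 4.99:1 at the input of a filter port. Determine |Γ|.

|Γ| ≈ 0.666

|Γ| = (S − 1)/(S + 1) = (4.99 − 1)/(4.99 + 1) = 3.99/5.99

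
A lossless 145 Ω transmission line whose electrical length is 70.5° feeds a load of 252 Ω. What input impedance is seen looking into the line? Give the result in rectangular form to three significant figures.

tan(βl) = tan(70.5°) = 2.82
Z_in = Z_0·(Z_L + jZ_0·tanβl)/(Z_0 + jZ_L·tanβl)
     = 145·(252 + j409)/(145 + j712)

Z_in ≈ 90.2 − j33 Ω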